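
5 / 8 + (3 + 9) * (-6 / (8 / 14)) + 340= 1717 / 8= 214.62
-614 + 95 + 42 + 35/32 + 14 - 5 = -14941/32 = -466.91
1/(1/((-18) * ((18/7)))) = -324/7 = -46.29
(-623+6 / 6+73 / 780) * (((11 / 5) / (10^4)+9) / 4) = -218294485957 / 156000000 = -1399.32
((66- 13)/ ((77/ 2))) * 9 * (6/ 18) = 318/ 77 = 4.13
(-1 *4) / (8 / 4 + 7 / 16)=-64 / 39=-1.64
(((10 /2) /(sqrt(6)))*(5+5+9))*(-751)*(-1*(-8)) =-285380*sqrt(6) /3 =-233011.79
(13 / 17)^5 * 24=8911032 / 1419857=6.28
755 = 755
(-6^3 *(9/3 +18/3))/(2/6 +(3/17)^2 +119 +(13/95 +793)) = -160117560/75158171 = -2.13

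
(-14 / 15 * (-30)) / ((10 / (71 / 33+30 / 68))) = 20363 / 2805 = 7.26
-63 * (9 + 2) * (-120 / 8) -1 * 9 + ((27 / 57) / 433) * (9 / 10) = 854456301 / 82270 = 10386.00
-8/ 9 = -0.89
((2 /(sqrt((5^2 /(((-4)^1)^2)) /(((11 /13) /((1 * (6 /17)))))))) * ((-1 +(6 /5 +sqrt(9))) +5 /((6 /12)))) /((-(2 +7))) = -88 * sqrt(14586) /2925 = -3.63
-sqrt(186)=-13.64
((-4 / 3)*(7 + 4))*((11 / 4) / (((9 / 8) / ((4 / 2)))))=-1936 / 27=-71.70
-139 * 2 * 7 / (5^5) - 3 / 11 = -30781 / 34375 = -0.90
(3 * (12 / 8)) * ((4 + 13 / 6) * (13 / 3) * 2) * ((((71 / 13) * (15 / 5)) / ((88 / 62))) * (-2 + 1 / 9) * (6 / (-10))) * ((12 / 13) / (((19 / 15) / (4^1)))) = 24919722 / 2717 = 9171.78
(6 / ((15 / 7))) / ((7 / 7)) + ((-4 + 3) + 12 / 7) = 123 / 35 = 3.51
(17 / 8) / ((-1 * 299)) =-17 / 2392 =-0.01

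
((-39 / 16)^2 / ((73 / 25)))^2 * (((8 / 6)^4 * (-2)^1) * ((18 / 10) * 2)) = -32131125 / 341056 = -94.21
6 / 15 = 2 / 5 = 0.40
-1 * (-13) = 13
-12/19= -0.63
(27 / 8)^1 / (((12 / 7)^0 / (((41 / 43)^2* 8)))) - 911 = -1639052 / 1849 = -886.45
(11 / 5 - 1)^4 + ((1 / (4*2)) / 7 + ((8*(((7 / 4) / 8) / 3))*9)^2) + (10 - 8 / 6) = 8047331 / 210000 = 38.32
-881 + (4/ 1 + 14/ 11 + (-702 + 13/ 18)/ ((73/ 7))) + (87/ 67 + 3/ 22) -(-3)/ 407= -16868215229/ 17915733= -941.53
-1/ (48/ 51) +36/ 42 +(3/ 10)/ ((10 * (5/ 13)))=-1783/ 14000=-0.13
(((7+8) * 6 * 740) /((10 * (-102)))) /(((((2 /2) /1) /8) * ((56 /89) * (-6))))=138.36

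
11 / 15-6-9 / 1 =-14.27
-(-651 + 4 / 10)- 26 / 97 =315411 / 485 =650.33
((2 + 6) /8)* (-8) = -8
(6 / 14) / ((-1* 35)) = -3 / 245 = -0.01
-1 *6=-6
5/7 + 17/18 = 1.66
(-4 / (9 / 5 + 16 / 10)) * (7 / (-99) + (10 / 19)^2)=-147460 / 607563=-0.24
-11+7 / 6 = -59 / 6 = -9.83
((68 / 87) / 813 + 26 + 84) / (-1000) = -0.11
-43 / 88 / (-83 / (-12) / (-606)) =39087 / 913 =42.81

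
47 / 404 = 0.12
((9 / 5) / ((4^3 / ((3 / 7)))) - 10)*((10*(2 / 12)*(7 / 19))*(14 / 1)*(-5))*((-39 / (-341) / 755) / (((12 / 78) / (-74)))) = -979288583 / 31306528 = -31.28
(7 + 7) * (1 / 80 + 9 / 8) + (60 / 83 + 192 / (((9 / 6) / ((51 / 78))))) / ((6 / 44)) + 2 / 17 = 1397929073 / 2201160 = 635.09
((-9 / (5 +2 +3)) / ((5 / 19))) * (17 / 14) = -2907 / 700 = -4.15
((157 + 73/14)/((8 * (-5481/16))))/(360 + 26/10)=-3785/23186457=-0.00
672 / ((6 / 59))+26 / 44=145389 / 22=6608.59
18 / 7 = 2.57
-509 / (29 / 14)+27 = -6343 / 29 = -218.72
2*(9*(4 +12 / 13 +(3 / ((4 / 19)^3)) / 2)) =2481237 / 832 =2982.26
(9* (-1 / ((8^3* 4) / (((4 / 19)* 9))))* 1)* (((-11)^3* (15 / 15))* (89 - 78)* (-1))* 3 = -3557763 / 9728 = -365.72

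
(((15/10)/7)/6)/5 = 1/140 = 0.01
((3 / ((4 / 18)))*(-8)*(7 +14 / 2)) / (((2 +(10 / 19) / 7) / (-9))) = 150822 / 23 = 6557.48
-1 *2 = -2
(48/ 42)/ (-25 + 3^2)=-1/ 14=-0.07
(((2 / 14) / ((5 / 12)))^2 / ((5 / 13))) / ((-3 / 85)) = -10608 / 1225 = -8.66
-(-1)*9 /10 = 9 /10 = 0.90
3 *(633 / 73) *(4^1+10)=26586 / 73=364.19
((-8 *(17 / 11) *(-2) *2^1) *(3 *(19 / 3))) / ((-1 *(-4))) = 234.91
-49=-49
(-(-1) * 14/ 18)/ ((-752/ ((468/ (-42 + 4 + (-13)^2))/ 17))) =-91/ 418676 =-0.00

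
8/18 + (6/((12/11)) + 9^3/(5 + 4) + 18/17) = 26929/306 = 88.00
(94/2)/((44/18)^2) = 3807/484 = 7.87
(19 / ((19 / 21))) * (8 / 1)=168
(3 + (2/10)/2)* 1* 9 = 279/10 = 27.90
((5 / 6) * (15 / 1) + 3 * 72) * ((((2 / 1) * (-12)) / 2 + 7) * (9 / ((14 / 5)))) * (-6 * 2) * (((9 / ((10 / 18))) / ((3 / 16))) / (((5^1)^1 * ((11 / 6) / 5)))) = 159913440 / 77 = 2076797.92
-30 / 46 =-15 / 23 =-0.65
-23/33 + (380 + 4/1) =12649/33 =383.30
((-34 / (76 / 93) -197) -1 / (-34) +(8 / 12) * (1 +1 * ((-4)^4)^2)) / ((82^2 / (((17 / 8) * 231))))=1621070297 / 511024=3172.20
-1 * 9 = -9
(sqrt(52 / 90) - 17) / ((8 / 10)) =-85 / 4 +sqrt(130) / 12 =-20.30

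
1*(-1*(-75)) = 75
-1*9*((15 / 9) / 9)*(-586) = 2930 / 3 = 976.67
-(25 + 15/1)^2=-1600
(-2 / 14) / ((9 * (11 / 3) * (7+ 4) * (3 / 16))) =-16 / 7623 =-0.00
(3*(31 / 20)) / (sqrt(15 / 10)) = 31*sqrt(6) / 20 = 3.80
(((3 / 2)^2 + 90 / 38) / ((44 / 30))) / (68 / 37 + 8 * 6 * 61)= 194805 / 181251488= 0.00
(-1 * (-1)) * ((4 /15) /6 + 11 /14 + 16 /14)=1243 /630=1.97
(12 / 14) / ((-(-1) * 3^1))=2 / 7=0.29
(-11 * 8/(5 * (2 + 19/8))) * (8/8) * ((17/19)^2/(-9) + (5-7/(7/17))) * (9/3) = 3950144/27075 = 145.90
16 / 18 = 8 / 9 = 0.89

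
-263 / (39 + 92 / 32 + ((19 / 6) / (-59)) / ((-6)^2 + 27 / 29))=-398848968 / 63502741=-6.28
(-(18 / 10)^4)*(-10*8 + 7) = 478953 / 625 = 766.32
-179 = -179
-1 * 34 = -34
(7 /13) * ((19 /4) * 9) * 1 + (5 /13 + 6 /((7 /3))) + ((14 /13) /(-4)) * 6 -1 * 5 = 19.36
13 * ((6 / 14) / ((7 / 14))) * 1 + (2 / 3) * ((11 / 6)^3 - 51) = -42523 / 2268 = -18.75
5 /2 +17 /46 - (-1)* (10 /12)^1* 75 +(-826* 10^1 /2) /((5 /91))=-3454629 /46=-75100.63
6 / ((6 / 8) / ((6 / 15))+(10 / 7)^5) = 806736 / 1052105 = 0.77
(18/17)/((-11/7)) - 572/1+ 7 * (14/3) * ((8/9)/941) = -2720689022/4751109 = -572.64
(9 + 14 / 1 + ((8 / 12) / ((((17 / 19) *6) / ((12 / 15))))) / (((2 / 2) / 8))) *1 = 18203 / 765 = 23.79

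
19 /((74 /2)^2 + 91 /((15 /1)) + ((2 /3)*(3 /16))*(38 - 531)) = 2280 /157613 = 0.01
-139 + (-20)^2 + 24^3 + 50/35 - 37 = 98346/7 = 14049.43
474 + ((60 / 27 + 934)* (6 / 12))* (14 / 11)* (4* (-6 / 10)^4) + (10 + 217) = 631157 / 625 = 1009.85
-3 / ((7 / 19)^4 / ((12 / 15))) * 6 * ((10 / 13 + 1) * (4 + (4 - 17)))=1942304184 / 156065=12445.48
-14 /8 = -7 /4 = -1.75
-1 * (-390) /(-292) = -1.34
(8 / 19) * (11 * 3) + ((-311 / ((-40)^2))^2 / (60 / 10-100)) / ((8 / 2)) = 254114002301 / 18288640000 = 13.89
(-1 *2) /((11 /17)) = -34 /11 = -3.09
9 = 9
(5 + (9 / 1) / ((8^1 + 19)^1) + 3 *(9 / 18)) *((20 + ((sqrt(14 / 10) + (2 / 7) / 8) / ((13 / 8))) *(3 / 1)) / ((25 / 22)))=3608 *sqrt(35) / 1625 + 823526 / 6825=133.80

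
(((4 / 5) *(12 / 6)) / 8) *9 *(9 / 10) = 81 / 50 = 1.62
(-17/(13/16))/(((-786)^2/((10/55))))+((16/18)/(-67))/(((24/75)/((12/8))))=-184069949/2959551738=-0.06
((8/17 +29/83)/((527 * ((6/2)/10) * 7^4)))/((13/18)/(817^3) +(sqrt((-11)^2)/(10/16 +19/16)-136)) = -219572917520268/13207157394131277035599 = -0.00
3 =3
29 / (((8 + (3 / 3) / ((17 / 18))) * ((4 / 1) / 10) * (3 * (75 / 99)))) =493 / 140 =3.52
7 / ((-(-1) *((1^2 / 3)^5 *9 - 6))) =-27 / 23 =-1.17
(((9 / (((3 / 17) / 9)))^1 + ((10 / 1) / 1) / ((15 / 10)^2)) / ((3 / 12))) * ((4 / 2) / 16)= 4171 / 18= 231.72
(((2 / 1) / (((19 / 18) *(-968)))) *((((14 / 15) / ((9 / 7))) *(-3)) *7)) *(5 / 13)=343 / 29887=0.01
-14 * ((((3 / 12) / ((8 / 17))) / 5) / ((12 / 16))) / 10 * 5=-119 / 120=-0.99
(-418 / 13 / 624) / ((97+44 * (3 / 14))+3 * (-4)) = -1463 / 2681016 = -0.00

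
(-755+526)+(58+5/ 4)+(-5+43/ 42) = -14593/ 84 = -173.73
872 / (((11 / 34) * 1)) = 29648 / 11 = 2695.27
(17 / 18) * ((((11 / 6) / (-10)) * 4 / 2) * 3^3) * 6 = -561 / 10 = -56.10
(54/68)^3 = 19683/39304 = 0.50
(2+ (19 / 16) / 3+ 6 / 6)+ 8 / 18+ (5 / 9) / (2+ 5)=439 / 112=3.92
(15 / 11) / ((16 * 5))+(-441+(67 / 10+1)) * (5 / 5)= -381289 / 880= -433.28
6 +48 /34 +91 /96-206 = -322549 /1632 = -197.64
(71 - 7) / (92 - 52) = 8 / 5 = 1.60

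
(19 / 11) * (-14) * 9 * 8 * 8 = -153216 / 11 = -13928.73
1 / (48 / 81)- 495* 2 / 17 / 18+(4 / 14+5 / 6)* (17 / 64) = -57145 / 45696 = -1.25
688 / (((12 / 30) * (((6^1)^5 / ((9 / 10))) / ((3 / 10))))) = 43 / 720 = 0.06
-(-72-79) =151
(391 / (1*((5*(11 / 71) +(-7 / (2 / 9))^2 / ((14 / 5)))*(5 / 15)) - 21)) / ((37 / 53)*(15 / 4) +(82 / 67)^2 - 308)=-634062128352 / 47989616311201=-0.01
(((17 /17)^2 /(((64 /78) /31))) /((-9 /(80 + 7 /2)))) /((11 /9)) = -201903 /704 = -286.79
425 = 425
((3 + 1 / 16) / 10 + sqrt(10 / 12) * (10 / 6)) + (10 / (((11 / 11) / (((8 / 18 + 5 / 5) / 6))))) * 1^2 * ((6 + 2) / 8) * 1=5 * sqrt(30) / 18 + 11723 / 4320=4.24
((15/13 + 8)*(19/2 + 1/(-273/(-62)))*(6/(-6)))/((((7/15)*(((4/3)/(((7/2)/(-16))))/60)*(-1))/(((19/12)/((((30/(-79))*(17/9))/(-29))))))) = -10403213355/86528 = -120229.44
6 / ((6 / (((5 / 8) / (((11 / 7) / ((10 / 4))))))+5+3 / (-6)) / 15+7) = 3500 / 4493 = 0.78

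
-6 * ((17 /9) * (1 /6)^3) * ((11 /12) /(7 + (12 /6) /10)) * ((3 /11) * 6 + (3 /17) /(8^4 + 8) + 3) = -5930335 /191476224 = -0.03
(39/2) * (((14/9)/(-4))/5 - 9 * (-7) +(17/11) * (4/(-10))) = 801853/660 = 1214.93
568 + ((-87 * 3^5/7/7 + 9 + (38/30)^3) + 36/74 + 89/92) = 83898476639/562936500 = 149.04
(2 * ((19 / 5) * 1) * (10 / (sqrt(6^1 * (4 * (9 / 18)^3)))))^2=5776 / 3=1925.33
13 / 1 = 13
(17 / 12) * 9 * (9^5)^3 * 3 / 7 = 31501343210481297 / 28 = 1125047971802903.46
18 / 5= 3.60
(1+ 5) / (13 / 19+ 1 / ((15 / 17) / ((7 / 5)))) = 2.64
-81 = -81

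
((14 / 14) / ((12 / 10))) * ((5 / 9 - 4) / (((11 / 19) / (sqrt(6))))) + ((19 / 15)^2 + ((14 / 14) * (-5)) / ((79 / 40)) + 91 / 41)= 941804 / 728775 - 2945 * sqrt(6) / 594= -10.85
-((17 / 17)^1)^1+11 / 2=9 / 2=4.50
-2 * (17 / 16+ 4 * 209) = -13393 / 8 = -1674.12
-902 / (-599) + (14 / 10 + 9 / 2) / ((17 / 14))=6.36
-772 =-772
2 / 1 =2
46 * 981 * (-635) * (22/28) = -157602555/7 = -22514650.71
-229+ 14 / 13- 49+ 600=4200 / 13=323.08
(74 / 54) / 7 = 0.20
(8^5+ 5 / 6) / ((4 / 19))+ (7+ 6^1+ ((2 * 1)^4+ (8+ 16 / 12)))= 3736567 / 24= 155690.29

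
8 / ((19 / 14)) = 112 / 19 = 5.89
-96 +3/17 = -1629/17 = -95.82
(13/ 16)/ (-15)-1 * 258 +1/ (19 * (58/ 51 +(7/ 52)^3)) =-9615382784419/ 37267771920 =-258.01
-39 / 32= -1.22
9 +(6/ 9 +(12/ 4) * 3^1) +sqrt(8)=2 * sqrt(2) +56/ 3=21.50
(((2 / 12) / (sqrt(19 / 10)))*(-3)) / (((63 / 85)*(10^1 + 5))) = -17*sqrt(190) / 7182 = -0.03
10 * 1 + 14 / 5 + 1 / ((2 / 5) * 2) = 281 / 20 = 14.05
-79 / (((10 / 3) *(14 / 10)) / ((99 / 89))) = -18.83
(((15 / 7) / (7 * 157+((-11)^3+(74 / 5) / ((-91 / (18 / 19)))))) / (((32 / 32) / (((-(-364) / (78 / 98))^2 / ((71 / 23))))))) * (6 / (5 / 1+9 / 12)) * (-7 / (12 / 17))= 691611411400 / 106871259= 6471.44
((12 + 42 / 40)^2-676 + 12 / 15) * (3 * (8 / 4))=-605877 / 200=-3029.38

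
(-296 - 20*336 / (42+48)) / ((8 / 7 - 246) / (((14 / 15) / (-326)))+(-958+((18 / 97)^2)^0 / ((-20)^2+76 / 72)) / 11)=-2163418796 / 498664207731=-0.00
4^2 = 16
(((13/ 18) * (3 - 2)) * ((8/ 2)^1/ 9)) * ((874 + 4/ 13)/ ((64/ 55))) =312565/ 1296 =241.18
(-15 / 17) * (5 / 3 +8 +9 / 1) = -280 / 17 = -16.47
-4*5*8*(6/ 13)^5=-1244160/ 371293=-3.35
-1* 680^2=-462400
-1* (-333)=333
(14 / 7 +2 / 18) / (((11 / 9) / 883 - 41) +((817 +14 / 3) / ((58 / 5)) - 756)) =-33554 / 11541671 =-0.00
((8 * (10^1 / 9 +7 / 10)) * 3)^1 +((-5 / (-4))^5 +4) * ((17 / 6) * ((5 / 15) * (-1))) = 1130701 / 30720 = 36.81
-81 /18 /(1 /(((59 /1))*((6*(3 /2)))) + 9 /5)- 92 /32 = -51403 /9568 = -5.37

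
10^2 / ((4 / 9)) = 225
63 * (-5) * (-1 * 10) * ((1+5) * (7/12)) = 11025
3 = 3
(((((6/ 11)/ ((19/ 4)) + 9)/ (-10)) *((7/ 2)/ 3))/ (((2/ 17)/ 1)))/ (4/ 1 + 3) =-2159/ 1672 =-1.29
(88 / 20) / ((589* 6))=11 / 8835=0.00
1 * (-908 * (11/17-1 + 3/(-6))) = 13166/17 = 774.47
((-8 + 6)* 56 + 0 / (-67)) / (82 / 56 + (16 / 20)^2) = -78400 / 1473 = -53.22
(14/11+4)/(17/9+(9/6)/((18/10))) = 1044/539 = 1.94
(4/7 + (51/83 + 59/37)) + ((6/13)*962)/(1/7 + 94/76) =2560818012/7889399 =324.59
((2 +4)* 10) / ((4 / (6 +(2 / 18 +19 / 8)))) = 3055 / 24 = 127.29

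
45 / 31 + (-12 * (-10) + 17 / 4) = 15587 / 124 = 125.70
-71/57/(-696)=71/39672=0.00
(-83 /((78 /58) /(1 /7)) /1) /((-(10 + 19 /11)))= 26477 /35217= 0.75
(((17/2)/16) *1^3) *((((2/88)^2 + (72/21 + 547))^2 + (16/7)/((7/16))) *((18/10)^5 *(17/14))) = 949570945846075487961/257119385600000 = 3693113.00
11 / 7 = 1.57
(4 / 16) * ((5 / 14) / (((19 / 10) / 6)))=75 / 266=0.28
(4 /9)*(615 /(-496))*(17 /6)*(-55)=191675 /2232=85.88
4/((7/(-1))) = -4/7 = -0.57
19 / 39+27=1072 / 39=27.49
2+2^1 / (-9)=16 / 9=1.78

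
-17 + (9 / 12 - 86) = -409 / 4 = -102.25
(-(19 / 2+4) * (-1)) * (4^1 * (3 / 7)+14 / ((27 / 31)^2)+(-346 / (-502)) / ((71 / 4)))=918887761 / 3368169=272.82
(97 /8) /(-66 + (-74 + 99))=-97 /328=-0.30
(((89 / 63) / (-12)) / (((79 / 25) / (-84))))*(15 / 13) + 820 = 2537545 / 3081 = 823.61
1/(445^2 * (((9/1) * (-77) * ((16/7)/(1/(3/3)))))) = -1/313671600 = -0.00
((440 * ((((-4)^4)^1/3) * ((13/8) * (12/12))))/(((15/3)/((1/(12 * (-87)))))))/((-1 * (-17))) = -9152/13311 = -0.69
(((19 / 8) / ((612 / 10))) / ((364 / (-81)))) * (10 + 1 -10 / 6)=-285 / 3536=-0.08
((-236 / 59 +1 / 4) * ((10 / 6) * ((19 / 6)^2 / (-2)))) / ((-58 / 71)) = -640775 / 16704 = -38.36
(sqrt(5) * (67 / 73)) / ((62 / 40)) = 1340 * sqrt(5) / 2263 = 1.32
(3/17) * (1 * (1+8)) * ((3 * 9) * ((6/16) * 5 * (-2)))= -10935/68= -160.81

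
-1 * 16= -16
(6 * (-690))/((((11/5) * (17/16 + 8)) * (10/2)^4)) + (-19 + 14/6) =-2033494/119625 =-17.00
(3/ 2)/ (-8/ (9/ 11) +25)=27/ 274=0.10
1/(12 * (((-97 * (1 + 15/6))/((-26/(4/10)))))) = 65/4074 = 0.02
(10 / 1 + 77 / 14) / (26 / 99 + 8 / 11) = 3069 / 196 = 15.66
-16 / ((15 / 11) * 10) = -88 / 75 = -1.17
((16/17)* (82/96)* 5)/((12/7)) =1435/612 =2.34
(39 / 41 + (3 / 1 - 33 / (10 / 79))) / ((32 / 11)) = -88.26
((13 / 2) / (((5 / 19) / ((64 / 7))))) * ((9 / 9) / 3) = 7904 / 105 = 75.28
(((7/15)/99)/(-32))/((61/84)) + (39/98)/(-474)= -974749/935078760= -0.00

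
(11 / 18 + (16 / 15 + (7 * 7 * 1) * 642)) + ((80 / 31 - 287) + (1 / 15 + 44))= 87101917 / 2790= 31219.33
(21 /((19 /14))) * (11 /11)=294 /19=15.47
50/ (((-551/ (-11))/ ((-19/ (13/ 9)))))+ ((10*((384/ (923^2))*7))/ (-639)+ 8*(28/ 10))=243910036546/ 26311827165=9.27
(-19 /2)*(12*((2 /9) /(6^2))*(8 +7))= -10.56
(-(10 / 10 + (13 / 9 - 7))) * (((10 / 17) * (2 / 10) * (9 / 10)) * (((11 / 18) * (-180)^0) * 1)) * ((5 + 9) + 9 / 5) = 35629 / 7650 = 4.66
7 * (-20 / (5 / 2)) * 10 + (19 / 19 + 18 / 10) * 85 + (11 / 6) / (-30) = -57971 / 180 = -322.06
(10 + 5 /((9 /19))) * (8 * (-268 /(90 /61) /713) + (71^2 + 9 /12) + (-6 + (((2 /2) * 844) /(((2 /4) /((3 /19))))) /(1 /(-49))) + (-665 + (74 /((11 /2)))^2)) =-92904121976719 /531096588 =-174928.86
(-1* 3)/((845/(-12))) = 36/845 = 0.04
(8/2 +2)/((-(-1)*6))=1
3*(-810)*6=-14580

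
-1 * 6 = -6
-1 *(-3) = 3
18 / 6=3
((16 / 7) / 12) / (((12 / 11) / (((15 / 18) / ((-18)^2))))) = 55 / 122472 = 0.00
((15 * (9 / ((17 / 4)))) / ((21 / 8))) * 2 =2880 / 119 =24.20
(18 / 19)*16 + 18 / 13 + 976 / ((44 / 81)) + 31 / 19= 4931087 / 2717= 1814.90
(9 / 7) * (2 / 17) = 18 / 119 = 0.15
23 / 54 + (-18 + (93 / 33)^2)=-62935 / 6534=-9.63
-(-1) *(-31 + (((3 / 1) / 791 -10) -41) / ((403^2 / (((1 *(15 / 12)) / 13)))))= -103543309159 / 3340103494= -31.00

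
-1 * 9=-9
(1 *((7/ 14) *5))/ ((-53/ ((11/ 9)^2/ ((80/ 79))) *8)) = -9559/ 1099008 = -0.01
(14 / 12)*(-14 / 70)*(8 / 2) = -14 / 15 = -0.93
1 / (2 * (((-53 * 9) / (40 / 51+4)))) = -122 / 24327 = -0.01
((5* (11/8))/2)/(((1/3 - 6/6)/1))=-165/32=-5.16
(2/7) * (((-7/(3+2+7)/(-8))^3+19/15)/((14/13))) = 72865559/216760320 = 0.34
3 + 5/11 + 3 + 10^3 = 1006.45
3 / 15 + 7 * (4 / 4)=7.20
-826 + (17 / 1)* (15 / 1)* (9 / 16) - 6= -11017 / 16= -688.56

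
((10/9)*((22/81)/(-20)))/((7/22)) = -242/5103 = -0.05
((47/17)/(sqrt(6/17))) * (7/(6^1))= 329 * sqrt(102)/612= 5.43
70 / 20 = 7 / 2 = 3.50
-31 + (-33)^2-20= 1038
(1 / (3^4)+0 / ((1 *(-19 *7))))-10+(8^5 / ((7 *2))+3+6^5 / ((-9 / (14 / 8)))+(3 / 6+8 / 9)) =933251 / 1134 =822.97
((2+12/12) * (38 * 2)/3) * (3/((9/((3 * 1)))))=76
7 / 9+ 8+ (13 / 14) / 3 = 1145 / 126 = 9.09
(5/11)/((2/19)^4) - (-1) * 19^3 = 1858789/176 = 10561.30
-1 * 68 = -68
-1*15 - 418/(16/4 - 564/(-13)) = -667/28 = -23.82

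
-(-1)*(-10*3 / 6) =-5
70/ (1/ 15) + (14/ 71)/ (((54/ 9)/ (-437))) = 220591/ 213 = 1035.64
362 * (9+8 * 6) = 20634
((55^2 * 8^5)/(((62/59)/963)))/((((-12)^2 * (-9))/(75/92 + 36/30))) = -100709016320/713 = -141246867.21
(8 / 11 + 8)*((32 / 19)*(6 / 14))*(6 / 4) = 13824 / 1463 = 9.45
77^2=5929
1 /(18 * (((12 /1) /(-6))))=-1 /36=-0.03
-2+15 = 13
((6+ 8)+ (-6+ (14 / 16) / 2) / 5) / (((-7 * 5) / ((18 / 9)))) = -1031 / 1400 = -0.74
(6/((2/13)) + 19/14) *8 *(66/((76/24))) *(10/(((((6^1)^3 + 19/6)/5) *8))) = 6712200/34979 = 191.89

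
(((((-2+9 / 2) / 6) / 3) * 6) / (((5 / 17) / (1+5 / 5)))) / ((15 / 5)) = 1.89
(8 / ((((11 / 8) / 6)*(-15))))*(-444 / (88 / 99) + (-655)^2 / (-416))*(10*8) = 40756288 / 143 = 285009.01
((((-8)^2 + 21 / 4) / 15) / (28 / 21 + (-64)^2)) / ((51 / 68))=277 / 184380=0.00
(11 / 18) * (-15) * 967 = -53185 / 6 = -8864.17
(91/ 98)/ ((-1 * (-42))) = 13/ 588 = 0.02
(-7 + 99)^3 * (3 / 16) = 146004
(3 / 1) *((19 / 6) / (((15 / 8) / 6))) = 152 / 5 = 30.40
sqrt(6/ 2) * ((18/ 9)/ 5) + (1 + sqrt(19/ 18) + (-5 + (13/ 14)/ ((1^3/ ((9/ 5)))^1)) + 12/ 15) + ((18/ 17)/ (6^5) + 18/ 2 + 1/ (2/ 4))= 2 * sqrt(3)/ 5 + sqrt(38)/ 6 + 2434571/ 257040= 11.19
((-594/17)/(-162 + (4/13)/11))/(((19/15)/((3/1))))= 1911195/3740663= 0.51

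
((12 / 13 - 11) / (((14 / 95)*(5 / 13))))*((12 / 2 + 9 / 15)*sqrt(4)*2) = -164274 / 35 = -4693.54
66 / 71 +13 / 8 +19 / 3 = 15145 / 1704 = 8.89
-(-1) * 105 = 105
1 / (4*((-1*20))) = -1 / 80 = -0.01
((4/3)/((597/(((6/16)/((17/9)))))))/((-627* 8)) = -1/11312752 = -0.00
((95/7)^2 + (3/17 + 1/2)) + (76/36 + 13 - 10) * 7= 220.64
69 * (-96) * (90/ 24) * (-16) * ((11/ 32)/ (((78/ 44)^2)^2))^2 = 95449722531680/ 198222565203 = 481.53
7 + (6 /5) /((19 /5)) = 139 /19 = 7.32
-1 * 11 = -11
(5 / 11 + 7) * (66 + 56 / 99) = 540380 / 1089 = 496.22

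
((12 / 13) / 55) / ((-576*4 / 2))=-1 / 68640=-0.00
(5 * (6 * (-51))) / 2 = -765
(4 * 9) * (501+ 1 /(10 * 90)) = 450901 /25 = 18036.04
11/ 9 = 1.22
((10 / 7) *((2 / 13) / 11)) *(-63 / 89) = -180 / 12727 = -0.01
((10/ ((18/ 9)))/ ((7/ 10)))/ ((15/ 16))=160/ 21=7.62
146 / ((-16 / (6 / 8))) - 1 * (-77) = 2245 / 32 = 70.16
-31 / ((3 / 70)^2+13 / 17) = -2582300 / 63853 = -40.44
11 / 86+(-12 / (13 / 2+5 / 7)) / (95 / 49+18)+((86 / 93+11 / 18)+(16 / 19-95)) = -2082322397837 / 22492731411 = -92.58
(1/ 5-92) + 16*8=181/ 5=36.20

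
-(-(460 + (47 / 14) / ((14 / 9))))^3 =98712439.68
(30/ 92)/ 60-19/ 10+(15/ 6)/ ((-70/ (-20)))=-7601/ 6440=-1.18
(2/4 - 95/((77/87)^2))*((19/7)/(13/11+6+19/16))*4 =-870766048/5557629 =-156.68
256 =256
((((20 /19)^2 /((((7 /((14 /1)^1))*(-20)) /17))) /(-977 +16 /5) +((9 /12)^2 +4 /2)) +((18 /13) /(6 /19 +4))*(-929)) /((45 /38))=-4429206094519 /17751010680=-249.52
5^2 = 25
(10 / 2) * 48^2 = 11520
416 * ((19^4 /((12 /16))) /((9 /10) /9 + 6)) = 2168541440 /183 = 11849953.22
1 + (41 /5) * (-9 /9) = -36 /5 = -7.20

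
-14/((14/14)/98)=-1372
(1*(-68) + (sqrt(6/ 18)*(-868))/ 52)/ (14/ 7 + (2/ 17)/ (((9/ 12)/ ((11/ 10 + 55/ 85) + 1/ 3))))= -442170/ 15127 - 134385*sqrt(3)/ 56186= -33.37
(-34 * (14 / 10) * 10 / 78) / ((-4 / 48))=952 / 13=73.23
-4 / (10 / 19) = -38 / 5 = -7.60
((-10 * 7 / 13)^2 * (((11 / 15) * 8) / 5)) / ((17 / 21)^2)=2535456 / 48841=51.91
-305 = -305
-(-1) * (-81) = -81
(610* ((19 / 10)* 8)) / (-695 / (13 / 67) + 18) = -120536 / 46331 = -2.60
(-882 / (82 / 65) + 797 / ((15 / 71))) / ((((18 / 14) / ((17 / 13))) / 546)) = 1706717.22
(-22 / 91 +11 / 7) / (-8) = -121 / 728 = -0.17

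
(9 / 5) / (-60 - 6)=-3 / 110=-0.03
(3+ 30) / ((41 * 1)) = 33 / 41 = 0.80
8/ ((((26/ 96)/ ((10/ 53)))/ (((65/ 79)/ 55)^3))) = 648960/ 34780450177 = 0.00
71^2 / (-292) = -5041 / 292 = -17.26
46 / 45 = 1.02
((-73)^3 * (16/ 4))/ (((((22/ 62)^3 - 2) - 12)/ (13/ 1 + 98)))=1715202406156/ 138581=12376894.42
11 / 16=0.69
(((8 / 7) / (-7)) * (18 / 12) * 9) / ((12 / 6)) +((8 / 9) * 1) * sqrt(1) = -94 / 441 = -0.21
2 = 2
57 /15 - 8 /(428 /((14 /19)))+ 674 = 6889697 /10165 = 677.79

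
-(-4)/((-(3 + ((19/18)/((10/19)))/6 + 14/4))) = -4320/7381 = -0.59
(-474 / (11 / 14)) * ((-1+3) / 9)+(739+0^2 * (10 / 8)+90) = 22933 / 33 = 694.94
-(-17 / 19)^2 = -0.80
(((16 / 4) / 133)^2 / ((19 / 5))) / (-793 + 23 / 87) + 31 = 89820654971 / 2897440511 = 31.00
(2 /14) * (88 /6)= 44 /21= 2.10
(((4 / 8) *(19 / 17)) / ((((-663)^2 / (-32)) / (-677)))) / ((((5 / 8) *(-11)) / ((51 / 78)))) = -823232 / 314291835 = -0.00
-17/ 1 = -17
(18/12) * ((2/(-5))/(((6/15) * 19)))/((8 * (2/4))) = -3/152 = -0.02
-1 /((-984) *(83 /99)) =33 /27224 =0.00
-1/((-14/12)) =6/7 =0.86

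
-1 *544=-544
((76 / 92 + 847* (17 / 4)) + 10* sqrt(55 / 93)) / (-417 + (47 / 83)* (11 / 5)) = -137469995 / 15873496 - 2075* sqrt(5115) / 8023017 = -8.68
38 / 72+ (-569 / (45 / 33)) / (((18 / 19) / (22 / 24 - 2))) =1547683 / 3240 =477.68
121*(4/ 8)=121/ 2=60.50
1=1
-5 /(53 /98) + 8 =-66 /53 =-1.25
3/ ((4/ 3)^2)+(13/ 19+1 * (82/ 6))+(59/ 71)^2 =76909379/ 4597392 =16.73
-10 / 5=-2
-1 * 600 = -600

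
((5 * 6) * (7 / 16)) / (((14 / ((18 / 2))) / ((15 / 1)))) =2025 / 16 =126.56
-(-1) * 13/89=13/89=0.15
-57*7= -399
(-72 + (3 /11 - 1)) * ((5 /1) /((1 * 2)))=-2000 /11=-181.82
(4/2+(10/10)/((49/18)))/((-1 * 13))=-116/637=-0.18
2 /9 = 0.22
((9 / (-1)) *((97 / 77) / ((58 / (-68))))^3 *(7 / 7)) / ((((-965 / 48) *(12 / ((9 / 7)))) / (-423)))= 4916288172482784 / 75212759441435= 65.37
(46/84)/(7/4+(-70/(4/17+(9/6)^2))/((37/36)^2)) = -10642606/484182573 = -0.02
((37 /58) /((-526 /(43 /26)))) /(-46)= 0.00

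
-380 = -380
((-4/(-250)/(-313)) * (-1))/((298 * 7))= 1/40807375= 0.00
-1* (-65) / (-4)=-65 / 4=-16.25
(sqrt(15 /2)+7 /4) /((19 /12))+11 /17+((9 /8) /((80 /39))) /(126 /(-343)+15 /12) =6 * sqrt(30) /19+21222157 /8940640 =4.10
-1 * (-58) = 58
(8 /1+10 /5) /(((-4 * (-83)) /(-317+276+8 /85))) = -3477 /2822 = -1.23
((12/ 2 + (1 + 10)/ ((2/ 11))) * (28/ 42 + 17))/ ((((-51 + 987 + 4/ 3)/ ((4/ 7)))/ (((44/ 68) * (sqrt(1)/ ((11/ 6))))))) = 159/ 629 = 0.25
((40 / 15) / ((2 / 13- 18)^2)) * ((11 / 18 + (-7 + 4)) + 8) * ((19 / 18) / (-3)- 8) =-7698119 / 19618848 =-0.39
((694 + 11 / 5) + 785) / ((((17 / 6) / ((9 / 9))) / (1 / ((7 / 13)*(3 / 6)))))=165048 / 85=1941.74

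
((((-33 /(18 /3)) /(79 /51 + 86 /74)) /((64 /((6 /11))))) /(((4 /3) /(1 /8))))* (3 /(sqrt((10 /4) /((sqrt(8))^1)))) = -0.01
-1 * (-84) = 84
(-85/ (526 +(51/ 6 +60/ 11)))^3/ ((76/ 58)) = -94818443500/ 31848812784341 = -0.00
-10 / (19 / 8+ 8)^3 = -0.01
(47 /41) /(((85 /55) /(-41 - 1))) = -21714 /697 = -31.15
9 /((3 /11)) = 33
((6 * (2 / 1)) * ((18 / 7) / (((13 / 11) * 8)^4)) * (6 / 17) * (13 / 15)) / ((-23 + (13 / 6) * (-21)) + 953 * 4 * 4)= 395307 / 5079774743680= 0.00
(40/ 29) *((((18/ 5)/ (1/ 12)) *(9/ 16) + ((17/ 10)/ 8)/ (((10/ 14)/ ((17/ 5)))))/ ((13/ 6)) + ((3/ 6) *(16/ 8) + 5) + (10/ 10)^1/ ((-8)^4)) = 24.39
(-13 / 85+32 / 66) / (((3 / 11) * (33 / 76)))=70756 / 25245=2.80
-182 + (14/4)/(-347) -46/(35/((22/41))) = -181964353/995890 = -182.72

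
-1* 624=-624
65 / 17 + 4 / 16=277 / 68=4.07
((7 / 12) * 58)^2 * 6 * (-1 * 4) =-27472.67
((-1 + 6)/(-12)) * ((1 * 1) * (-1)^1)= 5/12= 0.42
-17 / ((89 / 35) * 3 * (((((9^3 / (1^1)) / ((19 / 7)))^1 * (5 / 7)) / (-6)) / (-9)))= -4522 / 7209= -0.63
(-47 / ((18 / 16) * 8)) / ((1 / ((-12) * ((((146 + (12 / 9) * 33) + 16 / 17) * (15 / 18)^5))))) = 79459375 / 16524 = 4808.73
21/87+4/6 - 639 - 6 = -56036/87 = -644.09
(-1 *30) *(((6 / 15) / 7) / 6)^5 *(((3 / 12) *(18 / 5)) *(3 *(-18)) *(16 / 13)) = 96 / 682784375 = 0.00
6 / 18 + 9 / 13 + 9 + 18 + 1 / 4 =4411 / 156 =28.28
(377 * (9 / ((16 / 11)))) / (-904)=-2.58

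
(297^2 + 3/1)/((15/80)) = 470464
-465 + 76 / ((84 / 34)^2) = -199574 / 441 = -452.55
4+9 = 13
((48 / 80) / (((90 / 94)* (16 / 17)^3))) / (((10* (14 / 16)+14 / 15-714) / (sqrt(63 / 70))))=-0.00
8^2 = 64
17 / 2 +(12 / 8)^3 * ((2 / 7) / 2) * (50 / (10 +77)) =7127 / 812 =8.78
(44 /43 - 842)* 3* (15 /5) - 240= -335778 /43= -7808.79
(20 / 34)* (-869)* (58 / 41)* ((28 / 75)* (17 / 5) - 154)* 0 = 0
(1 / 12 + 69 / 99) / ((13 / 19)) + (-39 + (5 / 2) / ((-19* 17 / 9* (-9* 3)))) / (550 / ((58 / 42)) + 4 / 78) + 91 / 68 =297242363467 / 124851084072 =2.38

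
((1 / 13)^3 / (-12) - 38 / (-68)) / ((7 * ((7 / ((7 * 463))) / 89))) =10319922287 / 3137316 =3289.41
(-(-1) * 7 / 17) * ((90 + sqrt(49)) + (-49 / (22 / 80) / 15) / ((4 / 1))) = 21721 / 561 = 38.72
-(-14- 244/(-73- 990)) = 14638/1063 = 13.77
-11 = -11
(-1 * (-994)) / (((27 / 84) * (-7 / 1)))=-3976 / 9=-441.78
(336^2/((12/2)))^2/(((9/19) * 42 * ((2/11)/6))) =587259904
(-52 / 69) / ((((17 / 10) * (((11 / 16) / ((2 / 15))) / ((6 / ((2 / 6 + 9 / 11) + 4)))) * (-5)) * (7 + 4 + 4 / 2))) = 256 / 166175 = 0.00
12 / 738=2 / 123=0.02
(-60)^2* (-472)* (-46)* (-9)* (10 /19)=-7034688000 /19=-370246736.84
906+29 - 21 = 914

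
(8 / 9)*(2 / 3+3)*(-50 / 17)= -4400 / 459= -9.59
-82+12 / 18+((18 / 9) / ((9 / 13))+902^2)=7321730 / 9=813525.56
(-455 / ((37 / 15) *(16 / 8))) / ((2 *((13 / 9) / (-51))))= 1628.21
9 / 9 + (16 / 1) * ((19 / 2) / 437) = 31 / 23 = 1.35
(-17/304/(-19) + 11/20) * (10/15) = 0.37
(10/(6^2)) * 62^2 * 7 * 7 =470890/9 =52321.11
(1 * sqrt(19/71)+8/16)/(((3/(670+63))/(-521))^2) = 145842263449/18+145842263449 * sqrt(1349)/639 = 16485136539.42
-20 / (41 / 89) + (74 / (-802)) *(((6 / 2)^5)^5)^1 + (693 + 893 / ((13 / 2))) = -16709378498623948 / 213733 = -78178748712.76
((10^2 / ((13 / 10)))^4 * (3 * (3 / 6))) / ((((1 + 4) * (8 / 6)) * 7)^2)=33750000000 / 1399489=24115.95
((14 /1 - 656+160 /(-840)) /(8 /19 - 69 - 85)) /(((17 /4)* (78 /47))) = 0.59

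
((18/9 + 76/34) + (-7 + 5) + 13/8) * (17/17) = 525/136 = 3.86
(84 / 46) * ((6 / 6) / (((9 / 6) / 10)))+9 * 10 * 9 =18910 / 23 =822.17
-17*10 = -170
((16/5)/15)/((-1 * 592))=-1/2775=-0.00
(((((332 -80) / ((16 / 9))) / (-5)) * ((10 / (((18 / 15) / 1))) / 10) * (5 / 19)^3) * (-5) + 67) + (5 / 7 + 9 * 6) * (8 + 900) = 19109068051 / 384104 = 49749.72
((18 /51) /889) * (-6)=-36 /15113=-0.00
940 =940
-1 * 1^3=-1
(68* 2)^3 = 2515456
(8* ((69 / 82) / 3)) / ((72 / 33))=253 / 246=1.03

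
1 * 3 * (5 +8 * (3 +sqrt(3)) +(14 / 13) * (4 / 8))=24 * sqrt(3) +1152 / 13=130.18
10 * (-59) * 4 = -2360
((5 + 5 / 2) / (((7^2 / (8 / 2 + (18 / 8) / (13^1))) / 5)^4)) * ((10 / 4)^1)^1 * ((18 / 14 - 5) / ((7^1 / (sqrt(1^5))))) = -43290046875 / 132339124736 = -0.33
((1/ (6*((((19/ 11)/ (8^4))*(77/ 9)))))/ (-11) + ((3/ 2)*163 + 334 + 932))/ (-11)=-4407435/ 32186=-136.94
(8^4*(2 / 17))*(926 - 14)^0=8192 / 17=481.88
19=19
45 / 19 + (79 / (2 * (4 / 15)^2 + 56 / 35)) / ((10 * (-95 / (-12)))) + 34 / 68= 12815 / 3724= 3.44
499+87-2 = 584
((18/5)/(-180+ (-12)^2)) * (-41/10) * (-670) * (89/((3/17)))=-4156211/30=-138540.37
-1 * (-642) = 642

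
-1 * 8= -8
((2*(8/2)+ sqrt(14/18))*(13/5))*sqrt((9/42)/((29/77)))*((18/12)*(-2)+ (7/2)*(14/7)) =26*sqrt(1914)*(sqrt(7)+ 24)/435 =69.68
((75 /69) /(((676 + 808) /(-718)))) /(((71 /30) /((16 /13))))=-2154000 /7875959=-0.27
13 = 13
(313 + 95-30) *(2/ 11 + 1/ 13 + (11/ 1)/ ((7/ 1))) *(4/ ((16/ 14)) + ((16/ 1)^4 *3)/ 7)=19452459960/ 1001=19433026.93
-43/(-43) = 1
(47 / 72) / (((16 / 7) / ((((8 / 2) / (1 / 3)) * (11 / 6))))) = 3619 / 576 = 6.28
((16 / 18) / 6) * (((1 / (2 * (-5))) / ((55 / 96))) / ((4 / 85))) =-272 / 495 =-0.55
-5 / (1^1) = -5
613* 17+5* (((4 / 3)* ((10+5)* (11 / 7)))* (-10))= 61947 / 7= 8849.57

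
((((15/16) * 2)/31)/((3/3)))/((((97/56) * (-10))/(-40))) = 420/3007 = 0.14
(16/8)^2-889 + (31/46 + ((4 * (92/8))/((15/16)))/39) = -23763359/26910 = -883.07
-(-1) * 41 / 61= 41 / 61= 0.67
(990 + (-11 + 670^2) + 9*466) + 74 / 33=14984483 / 33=454075.24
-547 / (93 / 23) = -12581 / 93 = -135.28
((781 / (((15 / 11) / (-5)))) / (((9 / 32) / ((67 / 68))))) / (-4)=1151194 / 459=2508.05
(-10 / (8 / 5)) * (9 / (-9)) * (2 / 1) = 25 / 2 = 12.50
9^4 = 6561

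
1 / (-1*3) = -1 / 3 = -0.33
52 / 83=0.63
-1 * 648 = -648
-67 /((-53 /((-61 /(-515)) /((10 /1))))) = 4087 /272950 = 0.01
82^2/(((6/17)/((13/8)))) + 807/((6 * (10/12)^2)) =31152.10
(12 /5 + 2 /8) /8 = 0.33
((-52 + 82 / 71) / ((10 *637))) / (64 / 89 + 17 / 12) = -0.00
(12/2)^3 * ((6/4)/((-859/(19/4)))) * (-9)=13851/859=16.12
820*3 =2460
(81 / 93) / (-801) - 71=-195892 / 2759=-71.00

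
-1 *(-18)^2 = -324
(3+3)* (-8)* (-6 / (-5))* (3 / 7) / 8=-108 / 35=-3.09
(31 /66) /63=0.01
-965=-965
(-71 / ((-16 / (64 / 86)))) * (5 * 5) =3550 / 43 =82.56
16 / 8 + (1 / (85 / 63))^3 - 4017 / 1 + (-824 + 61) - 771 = -3407529578 / 614125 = -5548.59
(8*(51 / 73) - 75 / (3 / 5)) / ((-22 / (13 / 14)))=113321 / 22484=5.04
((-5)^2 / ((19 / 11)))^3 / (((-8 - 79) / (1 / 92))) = -20796875 / 54899436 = -0.38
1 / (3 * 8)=1 / 24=0.04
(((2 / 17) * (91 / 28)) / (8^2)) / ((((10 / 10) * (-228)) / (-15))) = 65 / 165376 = 0.00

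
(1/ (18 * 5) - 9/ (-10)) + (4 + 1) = 266/ 45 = 5.91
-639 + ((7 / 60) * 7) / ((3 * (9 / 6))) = -172481 / 270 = -638.82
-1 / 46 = -0.02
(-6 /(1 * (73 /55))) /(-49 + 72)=-330 /1679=-0.20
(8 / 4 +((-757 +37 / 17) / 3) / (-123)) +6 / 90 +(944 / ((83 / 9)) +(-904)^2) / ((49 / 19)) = 40427219837167 / 127561455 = 316923.48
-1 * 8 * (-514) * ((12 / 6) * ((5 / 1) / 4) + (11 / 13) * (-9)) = -273448 / 13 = -21034.46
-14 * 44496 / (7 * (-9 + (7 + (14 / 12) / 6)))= 49287.88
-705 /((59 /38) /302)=-8090580 /59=-137128.47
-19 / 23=-0.83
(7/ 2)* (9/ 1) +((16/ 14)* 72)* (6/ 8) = 93.21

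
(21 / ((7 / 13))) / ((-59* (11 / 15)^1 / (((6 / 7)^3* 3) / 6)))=-63180 / 222607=-0.28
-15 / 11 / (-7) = 15 / 77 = 0.19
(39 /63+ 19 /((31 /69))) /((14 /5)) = 69835 /4557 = 15.32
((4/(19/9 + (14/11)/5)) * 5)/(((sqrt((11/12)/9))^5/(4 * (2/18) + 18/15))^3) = 20577265940501102592 * sqrt(33)/114097386205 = 1036021921.46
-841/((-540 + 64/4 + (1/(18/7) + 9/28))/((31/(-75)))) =-2189964/3296725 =-0.66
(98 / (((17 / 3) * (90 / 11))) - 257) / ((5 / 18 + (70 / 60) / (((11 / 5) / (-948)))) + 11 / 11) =4289736 / 8439395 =0.51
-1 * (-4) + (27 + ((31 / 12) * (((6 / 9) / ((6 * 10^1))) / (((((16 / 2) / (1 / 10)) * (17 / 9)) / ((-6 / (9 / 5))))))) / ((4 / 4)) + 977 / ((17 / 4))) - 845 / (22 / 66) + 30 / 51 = -111312031 / 48960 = -2273.53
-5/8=-0.62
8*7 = 56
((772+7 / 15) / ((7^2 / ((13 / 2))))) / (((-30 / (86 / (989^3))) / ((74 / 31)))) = -5573347 / 7688838009825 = -0.00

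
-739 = -739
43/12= 3.58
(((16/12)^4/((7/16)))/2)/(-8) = -256/567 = -0.45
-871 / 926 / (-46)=871 / 42596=0.02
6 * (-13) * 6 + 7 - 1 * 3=-464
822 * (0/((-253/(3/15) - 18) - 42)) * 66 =0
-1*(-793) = 793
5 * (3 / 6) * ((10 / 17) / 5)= 5 / 17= 0.29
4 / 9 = 0.44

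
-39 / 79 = -0.49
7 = 7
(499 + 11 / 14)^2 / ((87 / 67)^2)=219772502401 / 1483524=148142.20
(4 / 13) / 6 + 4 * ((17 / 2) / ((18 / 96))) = 2358 / 13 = 181.38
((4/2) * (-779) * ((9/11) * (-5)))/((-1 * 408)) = -11685/748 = -15.62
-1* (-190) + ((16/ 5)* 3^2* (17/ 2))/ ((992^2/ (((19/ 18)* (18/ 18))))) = 233715523/ 1230080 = 190.00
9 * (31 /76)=279 /76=3.67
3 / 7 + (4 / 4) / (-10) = 23 / 70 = 0.33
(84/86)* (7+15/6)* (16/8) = 798/43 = 18.56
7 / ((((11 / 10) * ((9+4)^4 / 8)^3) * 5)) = 7168 / 256278936347291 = 0.00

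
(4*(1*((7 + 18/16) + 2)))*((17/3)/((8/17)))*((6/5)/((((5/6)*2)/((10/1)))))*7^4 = 168615027/20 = 8430751.35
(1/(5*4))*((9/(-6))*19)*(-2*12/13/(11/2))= 342/715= 0.48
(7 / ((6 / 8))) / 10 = 14 / 15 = 0.93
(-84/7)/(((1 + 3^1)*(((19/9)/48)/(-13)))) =16848/19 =886.74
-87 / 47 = -1.85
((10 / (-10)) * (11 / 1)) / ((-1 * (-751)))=-11 / 751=-0.01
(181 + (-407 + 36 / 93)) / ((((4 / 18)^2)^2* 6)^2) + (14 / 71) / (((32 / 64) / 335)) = -1187400144743 / 1126912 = -1053676.01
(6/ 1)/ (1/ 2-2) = -4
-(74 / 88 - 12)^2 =-241081 / 1936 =-124.53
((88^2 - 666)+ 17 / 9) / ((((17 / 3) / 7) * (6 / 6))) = 446033 / 51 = 8745.75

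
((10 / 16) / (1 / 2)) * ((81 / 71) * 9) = 12.83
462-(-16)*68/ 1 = 1550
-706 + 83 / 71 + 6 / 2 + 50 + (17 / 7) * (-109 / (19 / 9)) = -7339307 / 9443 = -777.22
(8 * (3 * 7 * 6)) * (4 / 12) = 336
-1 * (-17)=17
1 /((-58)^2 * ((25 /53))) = 53 /84100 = 0.00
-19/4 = -4.75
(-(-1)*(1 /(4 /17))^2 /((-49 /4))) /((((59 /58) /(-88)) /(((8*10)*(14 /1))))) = 59002240 /413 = 142862.57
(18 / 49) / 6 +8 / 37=503 / 1813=0.28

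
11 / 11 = 1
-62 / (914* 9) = -31 / 4113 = -0.01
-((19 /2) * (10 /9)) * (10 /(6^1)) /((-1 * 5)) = 95 /27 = 3.52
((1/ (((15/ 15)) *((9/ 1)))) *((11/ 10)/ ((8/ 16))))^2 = 121/ 2025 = 0.06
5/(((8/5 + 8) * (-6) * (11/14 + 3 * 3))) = -175/19728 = -0.01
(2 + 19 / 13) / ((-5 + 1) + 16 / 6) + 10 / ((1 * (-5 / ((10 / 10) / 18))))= -1267 / 468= -2.71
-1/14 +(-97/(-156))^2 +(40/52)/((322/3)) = 1263065/3918096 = 0.32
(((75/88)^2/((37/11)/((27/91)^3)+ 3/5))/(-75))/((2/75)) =-553584375/197204724992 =-0.00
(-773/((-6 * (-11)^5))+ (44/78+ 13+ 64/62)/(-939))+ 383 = 140044337891231/365666617602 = 382.98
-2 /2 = -1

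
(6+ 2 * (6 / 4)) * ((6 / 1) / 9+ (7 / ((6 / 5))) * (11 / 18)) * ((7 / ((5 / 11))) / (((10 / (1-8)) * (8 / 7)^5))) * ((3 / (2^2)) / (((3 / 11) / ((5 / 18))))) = -45539457271 / 283115520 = -160.85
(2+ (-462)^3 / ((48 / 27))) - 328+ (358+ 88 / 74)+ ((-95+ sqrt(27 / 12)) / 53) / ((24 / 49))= -5221160609215 / 94128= -55468729.91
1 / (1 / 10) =10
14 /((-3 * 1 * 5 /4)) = -56 /15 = -3.73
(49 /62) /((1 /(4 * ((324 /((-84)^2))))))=9 /62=0.15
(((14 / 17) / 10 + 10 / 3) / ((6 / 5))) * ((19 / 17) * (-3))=-16549 / 1734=-9.54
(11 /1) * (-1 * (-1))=11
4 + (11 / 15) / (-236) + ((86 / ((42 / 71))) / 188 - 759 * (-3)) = 664371619 / 291165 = 2281.77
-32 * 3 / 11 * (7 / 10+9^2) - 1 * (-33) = -37401 / 55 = -680.02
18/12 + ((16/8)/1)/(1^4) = 7/2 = 3.50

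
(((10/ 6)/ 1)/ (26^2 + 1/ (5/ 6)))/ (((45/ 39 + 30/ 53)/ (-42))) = -24115/ 401241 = -0.06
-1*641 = -641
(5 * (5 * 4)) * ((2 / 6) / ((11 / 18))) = 600 / 11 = 54.55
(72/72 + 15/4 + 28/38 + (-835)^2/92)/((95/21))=139197093/83030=1676.47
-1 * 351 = -351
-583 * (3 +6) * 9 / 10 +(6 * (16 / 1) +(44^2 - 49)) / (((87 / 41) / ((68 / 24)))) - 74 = -934598 / 435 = -2148.50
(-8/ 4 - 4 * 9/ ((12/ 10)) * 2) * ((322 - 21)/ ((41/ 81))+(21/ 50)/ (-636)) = -8011587703/ 217300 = -36868.79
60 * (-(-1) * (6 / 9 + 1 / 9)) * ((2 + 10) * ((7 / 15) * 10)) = 7840 / 3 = 2613.33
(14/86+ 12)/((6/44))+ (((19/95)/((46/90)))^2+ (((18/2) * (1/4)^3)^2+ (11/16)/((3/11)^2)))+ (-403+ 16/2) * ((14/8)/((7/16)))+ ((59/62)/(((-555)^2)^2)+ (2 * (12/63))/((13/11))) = -36934656612929574108024761/24937854931327403520000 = -1481.07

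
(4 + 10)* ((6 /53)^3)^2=653184 /22164361129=0.00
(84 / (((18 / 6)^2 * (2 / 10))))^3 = 2744000 / 27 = 101629.63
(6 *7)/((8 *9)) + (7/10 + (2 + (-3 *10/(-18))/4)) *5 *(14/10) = 112/5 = 22.40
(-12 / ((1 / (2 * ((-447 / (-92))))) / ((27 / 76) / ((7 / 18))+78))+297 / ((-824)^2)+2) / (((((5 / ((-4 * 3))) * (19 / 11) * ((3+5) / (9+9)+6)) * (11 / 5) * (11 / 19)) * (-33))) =-171974643218685 / 3644074716128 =-47.19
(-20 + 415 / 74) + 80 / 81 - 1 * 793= -4833587 / 5994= -806.40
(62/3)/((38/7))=217/57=3.81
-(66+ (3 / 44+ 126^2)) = -15942.07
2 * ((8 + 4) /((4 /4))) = 24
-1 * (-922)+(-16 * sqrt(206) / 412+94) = 1016- 4 * sqrt(206) / 103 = 1015.44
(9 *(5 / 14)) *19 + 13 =1037 / 14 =74.07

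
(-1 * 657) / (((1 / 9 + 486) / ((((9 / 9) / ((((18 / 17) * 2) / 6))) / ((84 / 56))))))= -11169 / 4375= -2.55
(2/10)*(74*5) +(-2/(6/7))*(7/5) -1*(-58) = 1931/15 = 128.73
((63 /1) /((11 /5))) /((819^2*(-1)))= -0.00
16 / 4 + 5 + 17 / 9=98 / 9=10.89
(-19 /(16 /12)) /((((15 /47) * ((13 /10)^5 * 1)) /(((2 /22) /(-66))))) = 2232500 /134779359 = 0.02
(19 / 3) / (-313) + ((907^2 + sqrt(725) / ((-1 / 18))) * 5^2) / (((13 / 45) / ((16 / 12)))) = 1158701116253 / 12207 - 135000 * sqrt(29) / 13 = 94865115.58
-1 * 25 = -25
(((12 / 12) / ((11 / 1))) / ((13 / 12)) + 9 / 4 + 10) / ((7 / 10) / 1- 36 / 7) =-246925 / 88946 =-2.78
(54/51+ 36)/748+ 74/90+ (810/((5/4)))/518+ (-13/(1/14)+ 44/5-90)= -19346475689/74102490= -261.08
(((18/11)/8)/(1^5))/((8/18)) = 81/176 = 0.46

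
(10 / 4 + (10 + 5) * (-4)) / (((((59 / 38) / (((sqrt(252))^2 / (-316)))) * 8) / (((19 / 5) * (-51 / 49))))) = -3811077 / 261016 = -14.60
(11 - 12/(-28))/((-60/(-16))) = 64/21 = 3.05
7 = 7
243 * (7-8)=-243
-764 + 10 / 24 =-9163 / 12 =-763.58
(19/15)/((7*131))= 19/13755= 0.00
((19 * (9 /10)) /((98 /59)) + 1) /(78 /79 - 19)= -874451 /1394540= -0.63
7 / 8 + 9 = 9.88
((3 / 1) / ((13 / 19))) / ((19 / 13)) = 3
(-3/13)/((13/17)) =-51/169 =-0.30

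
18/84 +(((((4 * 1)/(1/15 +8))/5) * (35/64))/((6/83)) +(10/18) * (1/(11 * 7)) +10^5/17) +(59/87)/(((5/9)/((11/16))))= 3538160948209/601302240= 5884.16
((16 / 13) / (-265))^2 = 256 / 11868025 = 0.00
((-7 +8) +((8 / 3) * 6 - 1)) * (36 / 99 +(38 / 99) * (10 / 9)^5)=94812224 / 5845851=16.22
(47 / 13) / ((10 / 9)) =423 / 130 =3.25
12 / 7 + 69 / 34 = 891 / 238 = 3.74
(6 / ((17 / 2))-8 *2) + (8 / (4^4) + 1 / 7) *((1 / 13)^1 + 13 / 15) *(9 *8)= -2062 / 595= -3.47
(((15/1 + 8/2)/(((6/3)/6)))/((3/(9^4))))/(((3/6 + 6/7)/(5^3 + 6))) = 12032874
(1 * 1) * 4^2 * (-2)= -32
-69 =-69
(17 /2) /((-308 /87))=-1479 /616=-2.40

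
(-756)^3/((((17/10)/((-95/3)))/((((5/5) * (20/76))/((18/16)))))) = 32006016000/17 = 1882706823.53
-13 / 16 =-0.81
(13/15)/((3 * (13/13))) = 13/45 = 0.29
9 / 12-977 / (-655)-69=-174907 / 2620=-66.76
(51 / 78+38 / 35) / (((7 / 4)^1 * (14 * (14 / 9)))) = 14247 / 312130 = 0.05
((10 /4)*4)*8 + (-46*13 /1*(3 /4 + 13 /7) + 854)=-625.07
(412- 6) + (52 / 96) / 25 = 243613 / 600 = 406.02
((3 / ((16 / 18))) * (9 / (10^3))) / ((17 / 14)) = 1701 / 68000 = 0.03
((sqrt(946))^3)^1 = 946 * sqrt(946) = 29096.23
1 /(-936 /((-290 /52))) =0.01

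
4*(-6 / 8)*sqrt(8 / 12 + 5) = -sqrt(51) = -7.14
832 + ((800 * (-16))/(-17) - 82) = 25550/17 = 1502.94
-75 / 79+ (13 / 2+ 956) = 151925 / 158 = 961.55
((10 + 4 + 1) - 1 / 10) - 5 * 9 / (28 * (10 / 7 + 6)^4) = 2178784393 / 146232320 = 14.90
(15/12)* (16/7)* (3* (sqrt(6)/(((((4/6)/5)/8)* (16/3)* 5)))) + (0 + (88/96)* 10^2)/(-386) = -275/1158 + 135* sqrt(6)/7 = 47.00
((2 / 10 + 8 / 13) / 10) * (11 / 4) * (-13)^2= 7579 / 200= 37.90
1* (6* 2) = 12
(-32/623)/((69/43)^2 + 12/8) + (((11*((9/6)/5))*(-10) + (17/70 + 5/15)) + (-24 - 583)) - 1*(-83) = -52238178263/93879870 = -556.44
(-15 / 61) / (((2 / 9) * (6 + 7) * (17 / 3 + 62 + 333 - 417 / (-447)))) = -12069 / 56942158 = -0.00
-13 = -13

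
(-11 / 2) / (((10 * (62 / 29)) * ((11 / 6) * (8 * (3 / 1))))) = -29 / 4960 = -0.01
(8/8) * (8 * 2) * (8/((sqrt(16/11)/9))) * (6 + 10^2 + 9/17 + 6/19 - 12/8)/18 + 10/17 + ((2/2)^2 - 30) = -483/17 + 544424 * sqrt(11)/323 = 5561.84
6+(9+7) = 22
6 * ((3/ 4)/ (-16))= -9/ 32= -0.28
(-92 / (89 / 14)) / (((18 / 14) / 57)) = -171304 / 267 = -641.59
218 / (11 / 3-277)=-327 / 410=-0.80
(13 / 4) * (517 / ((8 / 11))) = 73931 / 32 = 2310.34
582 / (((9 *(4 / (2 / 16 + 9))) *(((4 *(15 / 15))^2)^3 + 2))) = 7081 / 196704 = 0.04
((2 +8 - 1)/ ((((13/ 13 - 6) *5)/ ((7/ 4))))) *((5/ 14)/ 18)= -1/ 80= -0.01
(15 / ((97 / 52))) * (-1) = -780 / 97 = -8.04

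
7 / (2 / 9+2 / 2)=63 / 11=5.73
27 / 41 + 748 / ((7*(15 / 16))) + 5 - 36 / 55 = 5634532 / 47355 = 118.98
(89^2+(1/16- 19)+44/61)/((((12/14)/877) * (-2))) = -15783608421/3904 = -4042932.48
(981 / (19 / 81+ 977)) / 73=79461 / 5778388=0.01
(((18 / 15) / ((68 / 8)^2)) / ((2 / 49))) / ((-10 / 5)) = -294 / 1445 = -0.20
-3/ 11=-0.27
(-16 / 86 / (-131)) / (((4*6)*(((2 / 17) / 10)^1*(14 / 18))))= 255 / 39431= 0.01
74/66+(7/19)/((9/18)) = 1165/627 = 1.86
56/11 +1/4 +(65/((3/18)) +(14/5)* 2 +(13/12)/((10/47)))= 535963/1320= 406.03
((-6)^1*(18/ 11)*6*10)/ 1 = -6480/ 11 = -589.09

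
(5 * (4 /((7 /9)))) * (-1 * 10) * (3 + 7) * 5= -90000 /7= -12857.14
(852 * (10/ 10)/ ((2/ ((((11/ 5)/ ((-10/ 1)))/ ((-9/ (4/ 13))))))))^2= 9759376/ 950625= 10.27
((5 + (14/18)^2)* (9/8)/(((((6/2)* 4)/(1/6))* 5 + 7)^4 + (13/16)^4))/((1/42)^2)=0.00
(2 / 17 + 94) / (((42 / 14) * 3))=1600 / 153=10.46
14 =14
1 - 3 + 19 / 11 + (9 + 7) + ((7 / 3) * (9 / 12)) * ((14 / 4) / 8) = 11611 / 704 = 16.49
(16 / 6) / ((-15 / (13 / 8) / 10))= -26 / 9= -2.89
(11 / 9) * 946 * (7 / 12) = 36421 / 54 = 674.46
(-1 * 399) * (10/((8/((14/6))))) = -4655/4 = -1163.75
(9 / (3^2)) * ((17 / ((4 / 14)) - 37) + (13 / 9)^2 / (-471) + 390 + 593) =76721323 / 76302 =1005.50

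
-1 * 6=-6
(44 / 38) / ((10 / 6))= 66 / 95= 0.69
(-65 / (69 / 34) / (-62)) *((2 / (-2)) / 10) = -221 / 4278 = -0.05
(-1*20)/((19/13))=-260/19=-13.68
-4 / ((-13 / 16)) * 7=448 / 13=34.46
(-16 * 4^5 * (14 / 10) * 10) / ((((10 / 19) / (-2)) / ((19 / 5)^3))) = 29892509696 / 625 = 47828015.51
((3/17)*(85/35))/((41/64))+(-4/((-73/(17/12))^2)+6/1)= 6.67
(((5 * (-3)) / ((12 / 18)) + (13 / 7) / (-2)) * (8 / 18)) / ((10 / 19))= -6232 / 315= -19.78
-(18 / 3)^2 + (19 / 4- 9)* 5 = -229 / 4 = -57.25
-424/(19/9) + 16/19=-200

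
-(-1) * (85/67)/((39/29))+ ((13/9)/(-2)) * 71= -789143/15678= -50.33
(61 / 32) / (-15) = -61 / 480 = -0.13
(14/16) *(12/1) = 21/2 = 10.50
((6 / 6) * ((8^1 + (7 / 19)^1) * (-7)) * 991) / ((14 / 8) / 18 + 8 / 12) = -79414776 / 1045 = -75995.00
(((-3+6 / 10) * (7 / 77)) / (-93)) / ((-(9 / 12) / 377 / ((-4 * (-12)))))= -96512 / 1705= -56.61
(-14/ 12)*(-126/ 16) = 147/ 16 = 9.19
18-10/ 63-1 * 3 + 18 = 2069/ 63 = 32.84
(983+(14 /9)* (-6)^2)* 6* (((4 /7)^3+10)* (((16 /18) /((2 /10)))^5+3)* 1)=744764658262204 /6751269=110314765.75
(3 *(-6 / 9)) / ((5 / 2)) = -4 / 5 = -0.80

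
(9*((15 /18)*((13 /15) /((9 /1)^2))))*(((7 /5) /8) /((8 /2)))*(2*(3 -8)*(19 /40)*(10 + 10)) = -1729 /5184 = -0.33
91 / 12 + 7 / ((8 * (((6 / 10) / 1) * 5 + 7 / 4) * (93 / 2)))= 53627 / 7068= 7.59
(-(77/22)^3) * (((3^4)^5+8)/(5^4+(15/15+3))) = -1195967052287/5032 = -237672307.69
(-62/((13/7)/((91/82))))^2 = 2307361/1681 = 1372.61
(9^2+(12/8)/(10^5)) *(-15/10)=-48600009/400000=-121.50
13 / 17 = 0.76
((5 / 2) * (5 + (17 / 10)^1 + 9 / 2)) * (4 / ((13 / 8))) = 896 / 13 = 68.92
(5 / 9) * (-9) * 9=-45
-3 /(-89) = 3 /89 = 0.03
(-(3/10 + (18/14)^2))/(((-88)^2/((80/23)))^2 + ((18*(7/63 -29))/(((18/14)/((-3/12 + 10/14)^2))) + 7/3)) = -43065/109296825043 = -0.00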